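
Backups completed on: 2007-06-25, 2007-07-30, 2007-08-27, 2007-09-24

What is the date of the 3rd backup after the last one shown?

2007-12-31

All Mondays; the gaps (35, 28, 28) vary with month length.
This is the last Monday of each month.
October 2007 ends with Monday 2007-10-29.
Last Monday of November 2007: 2007-11-26.
Last Monday of December 2007: 2007-12-31.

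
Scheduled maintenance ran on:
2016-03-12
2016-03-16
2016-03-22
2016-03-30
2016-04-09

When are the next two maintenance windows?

Intervals are 4, 6, 8, 10 days — an arithmetic progression with common difference 2.
Next gap: 12 days. 2016-04-09 + 12 days = 2016-04-21.
Next gap: 14 days. 2016-04-21 + 14 days = 2016-05-05.

2016-04-21, 2016-05-05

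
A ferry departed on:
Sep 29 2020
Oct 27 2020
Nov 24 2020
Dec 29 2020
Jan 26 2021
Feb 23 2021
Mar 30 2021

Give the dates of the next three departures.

These are Tuesdays with 28, 28, 35, 28, 28, 35-day gaps.
Each is the final Tuesday of its month — Sep 29 2020 is past the 28th, so '4th Tuesday' doesn't fit.
Last Tuesday of April 2021: Apr 27 2021.
May 2021 ends with Tuesday May 25 2021.
Last Tuesday of June 2021: Jun 29 2021.

Apr 27 2021, May 25 2021, Jun 29 2021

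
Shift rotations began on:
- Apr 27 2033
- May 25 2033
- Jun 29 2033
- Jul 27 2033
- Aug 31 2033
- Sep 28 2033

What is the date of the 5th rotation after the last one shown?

All Wednesdays; the gaps (28, 35, 28, 35, 28) vary with month length.
This is the last Wednesday of each month.
October 2033 ends with Wednesday Oct 26 2033.
November 2033 ends with Wednesday Nov 30 2033.
Last Wednesday of December 2033: Dec 28 2033.
Last Wednesday of January 2034: Jan 25 2034.
Last Wednesday of February 2034: Feb 22 2034.

Feb 22 2034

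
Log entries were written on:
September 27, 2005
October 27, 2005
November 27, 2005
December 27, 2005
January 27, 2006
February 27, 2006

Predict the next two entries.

Each date is the 27th; the gaps (30, 31, 30, 31, 31) track the month lengths.
The rule is the 27th of each month.
March 2006: March 27, 2006.
Next: April 2006 → April 27, 2006.

March 27, 2006; April 27, 2006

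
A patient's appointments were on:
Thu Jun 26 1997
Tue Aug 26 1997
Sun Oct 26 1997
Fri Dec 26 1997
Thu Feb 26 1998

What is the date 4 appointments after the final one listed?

Mon Oct 26 1998

Gaps: 61, 61, 61, 62 days — not constant. Every event is on the 26th of the month.
Pattern: the 26th of every 2 months.
April 1998: Sun Apr 26 1998.
Next: June 1998 → Fri Jun 26 1998.
August 1998: Wed Aug 26 1998.
Next: October 1998 → Mon Oct 26 1998.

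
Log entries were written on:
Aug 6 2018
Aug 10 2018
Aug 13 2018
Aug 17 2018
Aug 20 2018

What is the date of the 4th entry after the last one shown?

Gaps: 4, 3, 4, 3 days — not constant, but cyclic with period 2.
The events fall on every Monday and Friday.
Next Friday: Aug 24 2018.
The following Monday is Aug 27 2018.
The following Friday is Aug 31 2018.
Next Monday: Sep 3 2018.

Sep 3 2018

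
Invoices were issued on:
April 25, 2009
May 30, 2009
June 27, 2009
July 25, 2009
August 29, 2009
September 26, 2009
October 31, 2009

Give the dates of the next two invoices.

All Saturdays; the gaps (35, 28, 28, 35, 28, 35) vary with month length.
This is the last Saturday of each month.
November 2009 ends with Saturday November 28, 2009.
December 2009 ends with Saturday December 26, 2009.

November 28, 2009; December 26, 2009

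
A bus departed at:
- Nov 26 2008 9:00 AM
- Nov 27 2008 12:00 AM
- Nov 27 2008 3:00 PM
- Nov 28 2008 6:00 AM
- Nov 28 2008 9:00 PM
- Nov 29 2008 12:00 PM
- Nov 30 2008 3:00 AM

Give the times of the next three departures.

Nov 30 2008 6:00 PM, Dec 1 2008 9:00 AM, Dec 2 2008 12:00 AM

Gaps: 15, 15, 15, 15, 15, 15 hours — each event is 15 hours after the previous one.
Nov 30 2008 3:00 AM + 15 h = Nov 30 2008 6:00 PM.
Nov 30 2008 6:00 PM + 15 h = Dec 1 2008 9:00 AM.
Dec 1 2008 9:00 AM + 15 h = Dec 2 2008 12:00 AM.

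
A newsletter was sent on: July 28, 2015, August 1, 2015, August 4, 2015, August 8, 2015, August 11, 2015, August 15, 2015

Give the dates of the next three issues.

Every event lands on a Tuesday or Saturday (gaps cycle 4, 3, 4, 3, 4).
So the schedule is: every Tuesday and Saturday.
The following Tuesday is August 18, 2015.
Next Saturday: August 22, 2015.
The following Tuesday is August 25, 2015.

August 18, 2015; August 22, 2015; August 25, 2015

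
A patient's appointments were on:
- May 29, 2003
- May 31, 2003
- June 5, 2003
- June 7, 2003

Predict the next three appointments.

June 12, 2003; June 14, 2003; June 19, 2003

The gap pattern 2, 5, 2 repeats every 2 events.
These are the Thursdays and Saturdays of each week.
The following Thursday is June 12, 2003.
The following Saturday is June 14, 2003.
Next Thursday: June 19, 2003.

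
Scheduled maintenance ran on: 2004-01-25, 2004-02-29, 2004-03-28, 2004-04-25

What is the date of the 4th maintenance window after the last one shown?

2004-08-29

These are Sundays with 35, 28, 28-day gaps.
Each is the final Sunday of its month — 2004-02-29 is past the 28th, so '4th Sunday' doesn't fit.
Last Sunday of May 2004: 2004-05-30.
June 2004 ends with Sunday 2004-06-27.
July 2004 ends with Sunday 2004-07-25.
Last Sunday of August 2004: 2004-08-29.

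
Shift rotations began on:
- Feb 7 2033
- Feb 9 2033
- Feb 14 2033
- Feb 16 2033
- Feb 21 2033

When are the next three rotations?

Feb 23 2033, Feb 28 2033, Mar 2 2033

Every event lands on a Monday or Wednesday (gaps cycle 2, 5, 2, 5).
So the schedule is: every Monday and Wednesday.
Next Wednesday: Feb 23 2033.
The following Monday is Feb 28 2033.
Next Wednesday: Mar 2 2033.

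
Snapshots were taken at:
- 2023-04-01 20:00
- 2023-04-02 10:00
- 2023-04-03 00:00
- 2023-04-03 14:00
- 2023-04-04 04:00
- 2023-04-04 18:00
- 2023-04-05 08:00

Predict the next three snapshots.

The interval is a steady 14 hours (14, 14, 14, 14, 14, 14).
2023-04-05 08:00 + 14 h = 2023-04-05 22:00.
2023-04-05 22:00 + 14 h = 2023-04-06 12:00.
2023-04-06 12:00 + 14 h = 2023-04-07 02:00.

2023-04-05 22:00, 2023-04-06 12:00, 2023-04-07 02:00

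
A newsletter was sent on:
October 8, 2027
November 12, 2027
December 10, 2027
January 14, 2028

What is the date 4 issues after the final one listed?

May 12, 2028

Gaps: 35, 28, 35 days — a mix of 28 and 35. Every date is a Friday.
Each is the 2nd Friday of its month.
February 2028 — 2nd Friday is February 11, 2028.
March 2028 — 2nd Friday is March 10, 2028.
2nd Friday of April 2028: April 14, 2028.
2nd Friday of May 2028: May 12, 2028.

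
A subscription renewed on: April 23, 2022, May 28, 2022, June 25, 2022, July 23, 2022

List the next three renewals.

Gaps: 35, 28, 28 days — a mix of 28 and 35. Every date is a Saturday.
Each is the 4th Saturday of its month.
4th Saturday of August 2022: August 27, 2022.
September 2022 — 4th Saturday is September 24, 2022.
4th Saturday of October 2022: October 22, 2022.

August 27, 2022; September 24, 2022; October 22, 2022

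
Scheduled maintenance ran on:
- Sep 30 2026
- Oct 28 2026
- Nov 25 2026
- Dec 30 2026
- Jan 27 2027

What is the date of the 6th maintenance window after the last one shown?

Every date is a Wednesday; gaps 28, 28, 35, 28 days.
Each is the last Wednesday of its month (at least one falls on the 29th or later, ruling out '4th Wednesday').
February 2027 ends with Wednesday Feb 24 2027.
March 2027 ends with Wednesday Mar 31 2027.
April 2027 ends with Wednesday Apr 28 2027.
May 2027 ends with Wednesday May 26 2027.
June 2027 ends with Wednesday Jun 30 2027.
Last Wednesday of July 2027: Jul 28 2027.

Jul 28 2027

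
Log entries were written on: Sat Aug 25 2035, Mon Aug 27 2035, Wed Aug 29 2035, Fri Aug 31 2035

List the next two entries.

Sun Sep 2 2035, Tue Sep 4 2035

Gaps between consecutive events: 2, 2, 2 days — a constant 2-day interval.
Fri Aug 31 2035 + 2 days = Sun Sep 2 2035.
Sun Sep 2 2035 + 2 days = Tue Sep 4 2035.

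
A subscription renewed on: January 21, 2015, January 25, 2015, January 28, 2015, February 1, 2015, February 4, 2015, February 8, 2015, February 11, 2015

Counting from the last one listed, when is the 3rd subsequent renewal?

February 22, 2015

Every event lands on a Wednesday or Sunday (gaps cycle 4, 3, 4, 3, 4, 3).
So the schedule is: every Wednesday and Sunday.
The following Sunday is February 15, 2015.
The following Wednesday is February 18, 2015.
Next Sunday: February 22, 2015.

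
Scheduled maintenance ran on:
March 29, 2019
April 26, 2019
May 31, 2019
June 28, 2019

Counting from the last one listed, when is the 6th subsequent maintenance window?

These are Fridays with 28, 35, 28-day gaps.
Each is the final Friday of its month — March 29, 2019 is past the 28th, so '4th Friday' doesn't fit.
July 2019 ends with Friday July 26, 2019.
August 2019 ends with Friday August 30, 2019.
Last Friday of September 2019: September 27, 2019.
Last Friday of October 2019: October 25, 2019.
November 2019 ends with Friday November 29, 2019.
December 2019 ends with Friday December 27, 2019.

December 27, 2019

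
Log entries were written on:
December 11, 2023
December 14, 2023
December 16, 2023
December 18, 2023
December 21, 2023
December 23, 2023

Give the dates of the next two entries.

December 25, 2023; December 28, 2023

The gap pattern 3, 2, 2, 3, 2 repeats every 3 events.
These are the Mondays, Thursdays and Saturdays of each week.
Next Monday: December 25, 2023.
Next Thursday: December 28, 2023.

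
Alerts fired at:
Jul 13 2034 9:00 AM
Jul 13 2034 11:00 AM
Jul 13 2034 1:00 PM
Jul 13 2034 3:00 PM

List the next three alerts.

Gaps: 2, 2, 2 hours — each event is 2 hours after the previous one.
Jul 13 2034 3:00 PM + 2 h = Jul 13 2034 5:00 PM.
Jul 13 2034 5:00 PM + 2 h = Jul 13 2034 7:00 PM.
Jul 13 2034 7:00 PM + 2 h = Jul 13 2034 9:00 PM.

Jul 13 2034 5:00 PM, Jul 13 2034 7:00 PM, Jul 13 2034 9:00 PM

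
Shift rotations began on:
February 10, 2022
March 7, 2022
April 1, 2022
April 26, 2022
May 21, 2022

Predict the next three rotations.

June 15, 2022; July 10, 2022; August 4, 2022

The spacing is 25, 25, 25, 25 days — always 25 days.
May 21, 2022 + 25 days = June 15, 2022.
June 15, 2022 + 25 days = July 10, 2022.
July 10, 2022 + 25 days = August 4, 2022.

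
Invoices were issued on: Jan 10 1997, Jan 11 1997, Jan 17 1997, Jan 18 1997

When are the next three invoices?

Jan 24 1997, Jan 25 1997, Jan 31 1997

Gaps: 1, 6, 1 days — not constant, but cyclic with period 2.
The events fall on every Friday and Saturday.
Next Friday: Jan 24 1997.
The following Saturday is Jan 25 1997.
Next Friday: Jan 31 1997.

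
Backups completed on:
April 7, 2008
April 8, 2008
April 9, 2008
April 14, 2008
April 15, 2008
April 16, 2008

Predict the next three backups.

The gap pattern 1, 1, 5, 1, 1 repeats every 3 events.
These are the Mondays, Tuesdays and Wednesdays of each week.
Next Monday: April 21, 2008.
Next Tuesday: April 22, 2008.
The following Wednesday is April 23, 2008.

April 21, 2008; April 22, 2008; April 23, 2008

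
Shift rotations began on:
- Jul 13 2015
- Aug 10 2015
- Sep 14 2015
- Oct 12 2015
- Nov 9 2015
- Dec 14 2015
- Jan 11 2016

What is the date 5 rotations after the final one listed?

Jun 13 2016

Gaps: 28, 35, 28, 28, 35, 28 days — a mix of 28 and 35. Every date is a Monday.
Each is the 2nd Monday of its month.
February 2016 — 2nd Monday is Feb 8 2016.
March 2016 — 2nd Monday is Mar 14 2016.
2nd Monday of April 2016: Apr 11 2016.
May 2016 — 2nd Monday is May 9 2016.
June 2016 — 2nd Monday is Jun 13 2016.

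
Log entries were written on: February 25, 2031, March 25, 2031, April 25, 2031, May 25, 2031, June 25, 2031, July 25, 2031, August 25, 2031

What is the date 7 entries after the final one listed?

Each date is the 25th; the gaps (28, 31, 30, 31, 30, 31) track the month lengths.
The rule is the 25th of each month.
Next: September 2031 → September 25, 2031.
October 2031: October 25, 2031.
November 2031: November 25, 2031.
December 2031: December 25, 2031.
January 2032: January 25, 2032.
Next: February 2032 → February 25, 2032.
March 2032: March 25, 2032.

March 25, 2032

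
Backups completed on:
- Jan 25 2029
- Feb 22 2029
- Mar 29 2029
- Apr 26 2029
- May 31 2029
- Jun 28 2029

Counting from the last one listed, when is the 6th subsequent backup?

Dec 27 2029

All Thursdays; the gaps (28, 35, 28, 35, 28) vary with month length.
This is the last Thursday of each month.
July 2029 ends with Thursday Jul 26 2029.
August 2029 ends with Thursday Aug 30 2029.
September 2029 ends with Thursday Sep 27 2029.
October 2029 ends with Thursday Oct 25 2029.
November 2029 ends with Thursday Nov 29 2029.
December 2029 ends with Thursday Dec 27 2029.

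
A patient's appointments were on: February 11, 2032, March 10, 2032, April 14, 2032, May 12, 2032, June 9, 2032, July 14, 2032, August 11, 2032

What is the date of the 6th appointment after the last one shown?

February 9, 2033

Gaps: 28, 35, 28, 28, 35, 28 days — a mix of 28 and 35. Every date is a Wednesday.
Each is the 2nd Wednesday of its month.
September 2032 — 2nd Wednesday is September 8, 2032.
October 2032 — 2nd Wednesday is October 13, 2032.
November 2032 — 2nd Wednesday is November 10, 2032.
December 2032 — 2nd Wednesday is December 8, 2032.
January 2033 — 2nd Wednesday is January 12, 2033.
February 2033 — 2nd Wednesday is February 9, 2033.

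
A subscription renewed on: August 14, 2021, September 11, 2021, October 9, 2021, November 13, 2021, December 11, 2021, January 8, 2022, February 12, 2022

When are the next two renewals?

All dates are Saturdays, 28, 28, 35, 28, 28, 35 days apart.
Specifically, the 2nd Saturday of each month.
2nd Saturday of March 2022: March 12, 2022.
April 2022 — 2nd Saturday is April 9, 2022.

March 12, 2022; April 9, 2022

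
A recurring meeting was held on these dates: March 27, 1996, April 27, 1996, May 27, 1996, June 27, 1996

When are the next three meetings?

July 27, 1996; August 27, 1996; September 27, 1996

Each date is the 27th; the gaps (31, 30, 31) track the month lengths.
The rule is the 27th of each month.
July 1996: July 27, 1996.
August 1996: August 27, 1996.
Next: September 1996 → September 27, 1996.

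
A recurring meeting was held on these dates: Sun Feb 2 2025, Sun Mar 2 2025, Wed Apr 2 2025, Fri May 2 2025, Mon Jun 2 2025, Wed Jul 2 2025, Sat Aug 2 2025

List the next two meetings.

Tue Sep 2 2025, Thu Oct 2 2025

The day-of-month is always 2 (28, 31, 30, 31, 30, 31 days between events).
So this recurs on the 2nd of each month.
September 2025: Tue Sep 2 2025.
October 2025: Thu Oct 2 2025.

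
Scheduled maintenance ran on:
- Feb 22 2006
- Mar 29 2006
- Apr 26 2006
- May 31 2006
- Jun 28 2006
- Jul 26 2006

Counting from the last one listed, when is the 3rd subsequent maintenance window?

These are Wednesdays with 35, 28, 35, 28, 28-day gaps.
Each is the final Wednesday of its month — Mar 29 2006 is past the 28th, so '4th Wednesday' doesn't fit.
Last Wednesday of August 2006: Aug 30 2006.
September 2006 ends with Wednesday Sep 27 2006.
October 2006 ends with Wednesday Oct 25 2006.

Oct 25 2006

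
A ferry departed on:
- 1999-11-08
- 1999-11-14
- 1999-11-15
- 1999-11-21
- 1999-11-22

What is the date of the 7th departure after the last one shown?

Every event lands on a Monday or Sunday (gaps cycle 6, 1, 6, 1).
So the schedule is: every Monday and Sunday.
The following Sunday is 1999-11-28.
Next Monday: 1999-11-29.
Next Sunday: 1999-12-05.
Next Monday: 1999-12-06.
The following Sunday is 1999-12-12.
The following Monday is 1999-12-13.
The following Sunday is 1999-12-19.

1999-12-19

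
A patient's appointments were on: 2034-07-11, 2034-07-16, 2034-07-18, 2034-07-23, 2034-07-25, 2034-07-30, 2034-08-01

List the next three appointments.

Every event lands on a Tuesday or Sunday (gaps cycle 5, 2, 5, 2, 5, 2).
So the schedule is: every Tuesday and Sunday.
The following Sunday is 2034-08-06.
Next Tuesday: 2034-08-08.
Next Sunday: 2034-08-13.

2034-08-06, 2034-08-08, 2034-08-13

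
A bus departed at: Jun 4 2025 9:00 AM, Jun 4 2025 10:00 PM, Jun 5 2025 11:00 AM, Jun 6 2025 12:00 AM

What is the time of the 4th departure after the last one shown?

The interval is a steady 13 hours (13, 13, 13).
Jun 6 2025 12:00 AM + 13 h = Jun 6 2025 1:00 PM.
Jun 6 2025 1:00 PM + 13 h = Jun 7 2025 2:00 AM.
Jun 7 2025 2:00 AM + 13 h = Jun 7 2025 3:00 PM.
Jun 7 2025 3:00 PM + 13 h = Jun 8 2025 4:00 AM.

Jun 8 2025 4:00 AM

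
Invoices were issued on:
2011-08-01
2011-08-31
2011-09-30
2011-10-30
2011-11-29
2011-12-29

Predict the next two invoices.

2012-01-28, 2012-02-27

The spacing is 30, 30, 30, 30, 30 days — always 30 days.
2011-12-29 + 30 days = 2012-01-28.
2012-01-28 + 30 days = 2012-02-27.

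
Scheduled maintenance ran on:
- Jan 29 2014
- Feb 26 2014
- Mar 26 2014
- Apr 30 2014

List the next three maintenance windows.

Every date is a Wednesday; gaps 28, 28, 35 days.
Each is the last Wednesday of its month (at least one falls on the 29th or later, ruling out '4th Wednesday').
Last Wednesday of May 2014: May 28 2014.
Last Wednesday of June 2014: Jun 25 2014.
July 2014 ends with Wednesday Jul 30 2014.

May 28 2014, Jun 25 2014, Jul 30 2014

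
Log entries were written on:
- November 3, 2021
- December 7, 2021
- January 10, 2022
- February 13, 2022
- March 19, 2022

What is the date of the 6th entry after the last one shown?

Gaps between consecutive events: 34, 34, 34, 34 days — a constant 34-day interval.
March 19, 2022 + 34 days = April 22, 2022.
April 22, 2022 + 34 days = May 26, 2022.
May 26, 2022 + 34 days = June 29, 2022.
June 29, 2022 + 34 days = August 2, 2022.
August 2, 2022 + 34 days = September 5, 2022.
September 5, 2022 + 34 days = October 9, 2022.

October 9, 2022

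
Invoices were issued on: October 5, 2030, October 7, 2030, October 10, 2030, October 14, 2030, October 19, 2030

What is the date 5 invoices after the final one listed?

Intervals are 2, 3, 4, 5 days — an arithmetic progression with common difference 1.
Next gap: 6 days. October 19, 2030 + 6 days = October 25, 2030.
Next gap: 7 days. October 25, 2030 + 7 days = November 1, 2030.
Next gap: 8 days. November 1, 2030 + 8 days = November 9, 2030.
Next gap: 9 days. November 9, 2030 + 9 days = November 18, 2030.
Next gap: 10 days. November 18, 2030 + 10 days = November 28, 2030.

November 28, 2030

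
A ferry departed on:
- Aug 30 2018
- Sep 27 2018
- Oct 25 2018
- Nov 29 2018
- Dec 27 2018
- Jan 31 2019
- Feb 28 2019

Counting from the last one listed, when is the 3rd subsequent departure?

These are Thursdays with 28, 28, 35, 28, 35, 28-day gaps.
Each is the final Thursday of its month — Aug 30 2018 is past the 28th, so '4th Thursday' doesn't fit.
Last Thursday of March 2019: Mar 28 2019.
April 2019 ends with Thursday Apr 25 2019.
Last Thursday of May 2019: May 30 2019.

May 30 2019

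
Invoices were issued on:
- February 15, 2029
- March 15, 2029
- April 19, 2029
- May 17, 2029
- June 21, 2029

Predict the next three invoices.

July 19, 2029; August 16, 2029; September 20, 2029

Gaps: 28, 35, 28, 35 days — a mix of 28 and 35. Every date is a Thursday.
Each is the 3rd Thursday of its month.
July 2029 — 3rd Thursday is July 19, 2029.
August 2029 — 3rd Thursday is August 16, 2029.
September 2029 — 3rd Thursday is September 20, 2029.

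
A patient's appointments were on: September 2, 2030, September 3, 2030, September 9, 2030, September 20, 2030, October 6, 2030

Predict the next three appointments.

October 27, 2030; November 22, 2030; December 23, 2030

The spacing grows by 5 each time: 1, 6, 11, 16 days.
Next gap: 21 days. October 6, 2030 + 21 days = October 27, 2030.
Next gap: 26 days. October 27, 2030 + 26 days = November 22, 2030.
Next gap: 31 days. November 22, 2030 + 31 days = December 23, 2030.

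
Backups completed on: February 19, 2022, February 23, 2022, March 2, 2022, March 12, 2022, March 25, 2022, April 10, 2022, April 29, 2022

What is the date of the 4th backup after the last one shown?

August 13, 2022

The spacing grows by 3 each time: 4, 7, 10, 13, 16, 19 days.
Next gap: 22 days. April 29, 2022 + 22 days = May 21, 2022.
Next gap: 25 days. May 21, 2022 + 25 days = June 15, 2022.
Next gap: 28 days. June 15, 2022 + 28 days = July 13, 2022.
Next gap: 31 days. July 13, 2022 + 31 days = August 13, 2022.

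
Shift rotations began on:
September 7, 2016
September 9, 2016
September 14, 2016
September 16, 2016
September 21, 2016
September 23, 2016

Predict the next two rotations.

Gaps: 2, 5, 2, 5, 2 days — not constant, but cyclic with period 2.
The events fall on every Wednesday and Friday.
Next Wednesday: September 28, 2016.
The following Friday is September 30, 2016.

September 28, 2016; September 30, 2016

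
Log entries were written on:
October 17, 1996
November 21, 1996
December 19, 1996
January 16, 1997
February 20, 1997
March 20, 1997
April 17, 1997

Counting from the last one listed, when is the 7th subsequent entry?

November 20, 1997

All dates are Thursdays, 35, 28, 28, 35, 28, 28 days apart.
Specifically, the 3rd Thursday of each month.
May 1997 — 3rd Thursday is May 15, 1997.
June 1997 — 3rd Thursday is June 19, 1997.
3rd Thursday of July 1997: July 17, 1997.
3rd Thursday of August 1997: August 21, 1997.
3rd Thursday of September 1997: September 18, 1997.
3rd Thursday of October 1997: October 16, 1997.
3rd Thursday of November 1997: November 20, 1997.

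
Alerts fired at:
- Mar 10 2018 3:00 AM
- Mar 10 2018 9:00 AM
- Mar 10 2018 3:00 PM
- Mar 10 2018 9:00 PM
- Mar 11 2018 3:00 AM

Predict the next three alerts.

Mar 11 2018 9:00 AM, Mar 11 2018 3:00 PM, Mar 11 2018 9:00 PM

Spacing: 6, 6, 6, 6 h — constant 6 h.
Mar 11 2018 3:00 AM + 6 h = Mar 11 2018 9:00 AM.
Mar 11 2018 9:00 AM + 6 h = Mar 11 2018 3:00 PM.
Mar 11 2018 3:00 PM + 6 h = Mar 11 2018 9:00 PM.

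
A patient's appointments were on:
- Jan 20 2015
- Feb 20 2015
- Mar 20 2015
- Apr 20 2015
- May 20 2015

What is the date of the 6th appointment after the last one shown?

Nov 20 2015

Each date is the 20th; the gaps (31, 28, 31, 30) track the month lengths.
The rule is the 20th of each month.
June 2015: Jun 20 2015.
July 2015: Jul 20 2015.
August 2015: Aug 20 2015.
Next: September 2015 → Sep 20 2015.
October 2015: Oct 20 2015.
Next: November 2015 → Nov 20 2015.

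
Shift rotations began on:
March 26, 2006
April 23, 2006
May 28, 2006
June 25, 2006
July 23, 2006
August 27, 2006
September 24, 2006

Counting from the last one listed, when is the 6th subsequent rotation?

March 25, 2007

All dates are Sundays, 28, 35, 28, 28, 35, 28 days apart.
Specifically, the 4th Sunday of each month.
4th Sunday of October 2006: October 22, 2006.
4th Sunday of November 2006: November 26, 2006.
December 2006 — 4th Sunday is December 24, 2006.
January 2007 — 4th Sunday is January 28, 2007.
February 2007 — 4th Sunday is February 25, 2007.
4th Sunday of March 2007: March 25, 2007.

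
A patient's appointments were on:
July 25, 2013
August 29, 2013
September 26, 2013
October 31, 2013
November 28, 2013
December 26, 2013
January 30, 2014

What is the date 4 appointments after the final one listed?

May 29, 2014

All Thursdays; the gaps (35, 28, 35, 28, 28, 35) vary with month length.
This is the last Thursday of each month.
February 2014 ends with Thursday February 27, 2014.
March 2014 ends with Thursday March 27, 2014.
Last Thursday of April 2014: April 24, 2014.
Last Thursday of May 2014: May 29, 2014.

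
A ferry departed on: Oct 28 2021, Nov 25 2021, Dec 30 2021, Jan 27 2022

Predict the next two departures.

Feb 24 2022, Mar 31 2022

Every date is a Thursday; gaps 28, 35, 28 days.
Each is the last Thursday of its month (at least one falls on the 29th or later, ruling out '4th Thursday').
Last Thursday of February 2022: Feb 24 2022.
Last Thursday of March 2022: Mar 31 2022.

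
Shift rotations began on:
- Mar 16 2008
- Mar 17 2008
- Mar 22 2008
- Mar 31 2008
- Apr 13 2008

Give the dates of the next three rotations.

Apr 30 2008, May 21 2008, Jun 15 2008

Intervals are 1, 5, 9, 13 days — an arithmetic progression with common difference 4.
Next gap: 17 days. Apr 13 2008 + 17 days = Apr 30 2008.
Next gap: 21 days. Apr 30 2008 + 21 days = May 21 2008.
Next gap: 25 days. May 21 2008 + 25 days = Jun 15 2008.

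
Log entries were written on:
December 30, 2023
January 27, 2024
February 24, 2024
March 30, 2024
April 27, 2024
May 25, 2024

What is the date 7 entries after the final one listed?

December 28, 2024

All Saturdays; the gaps (28, 28, 35, 28, 28) vary with month length.
This is the last Saturday of each month.
June 2024 ends with Saturday June 29, 2024.
July 2024 ends with Saturday July 27, 2024.
August 2024 ends with Saturday August 31, 2024.
Last Saturday of September 2024: September 28, 2024.
October 2024 ends with Saturday October 26, 2024.
Last Saturday of November 2024: November 30, 2024.
December 2024 ends with Saturday December 28, 2024.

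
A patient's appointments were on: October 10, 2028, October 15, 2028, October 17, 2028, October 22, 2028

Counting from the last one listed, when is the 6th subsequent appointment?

Gaps: 5, 2, 5 days — not constant, but cyclic with period 2.
The events fall on every Tuesday and Sunday.
Next Tuesday: October 24, 2028.
The following Sunday is October 29, 2028.
The following Tuesday is October 31, 2028.
The following Sunday is November 5, 2028.
The following Tuesday is November 7, 2028.
The following Sunday is November 12, 2028.

November 12, 2028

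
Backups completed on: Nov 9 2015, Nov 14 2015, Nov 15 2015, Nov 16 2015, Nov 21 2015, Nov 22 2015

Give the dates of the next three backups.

The gap pattern 5, 1, 1, 5, 1 repeats every 3 events.
These are the Mondays, Saturdays and Sundays of each week.
The following Monday is Nov 23 2015.
The following Saturday is Nov 28 2015.
Next Sunday: Nov 29 2015.

Nov 23 2015, Nov 28 2015, Nov 29 2015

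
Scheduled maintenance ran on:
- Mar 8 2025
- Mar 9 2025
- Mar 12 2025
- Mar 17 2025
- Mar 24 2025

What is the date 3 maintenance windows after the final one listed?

Gaps: 1, 3, 5, 7 days — each gap is 2 larger than the previous one.
Next gap: 9 days. Mar 24 2025 + 9 days = Apr 2 2025.
Next gap: 11 days. Apr 2 2025 + 11 days = Apr 13 2025.
Next gap: 13 days. Apr 13 2025 + 13 days = Apr 26 2025.

Apr 26 2025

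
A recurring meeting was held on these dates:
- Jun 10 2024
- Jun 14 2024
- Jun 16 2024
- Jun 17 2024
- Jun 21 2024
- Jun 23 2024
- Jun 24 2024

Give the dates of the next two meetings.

Gaps: 4, 2, 1, 4, 2, 1 days — not constant, but cyclic with period 3.
The events fall on every Monday, Friday and Sunday.
The following Friday is Jun 28 2024.
Next Sunday: Jun 30 2024.

Jun 28 2024, Jun 30 2024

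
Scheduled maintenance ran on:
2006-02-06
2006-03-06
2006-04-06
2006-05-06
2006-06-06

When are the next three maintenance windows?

Gaps: 28, 31, 30, 31 days — not constant. Every event is on the 6th of the month.
Pattern: the 6th of each month.
July 2006: 2006-07-06.
August 2006: 2006-08-06.
Next: September 2006 → 2006-09-06.

2006-07-06, 2006-08-06, 2006-09-06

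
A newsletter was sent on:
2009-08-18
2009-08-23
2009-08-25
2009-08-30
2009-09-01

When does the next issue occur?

Gaps: 5, 2, 5, 2 days — not constant, but cyclic with period 2.
The events fall on every Tuesday and Sunday.
The following Sunday is 2009-09-06.

2009-09-06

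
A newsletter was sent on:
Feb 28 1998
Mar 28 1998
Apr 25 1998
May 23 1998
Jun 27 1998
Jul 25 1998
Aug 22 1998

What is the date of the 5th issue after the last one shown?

Gaps: 28, 28, 28, 35, 28, 28 days — a mix of 28 and 35. Every date is a Saturday.
Each is the 4th Saturday of its month.
September 1998 — 4th Saturday is Sep 26 1998.
October 1998 — 4th Saturday is Oct 24 1998.
4th Saturday of November 1998: Nov 28 1998.
December 1998 — 4th Saturday is Dec 26 1998.
4th Saturday of January 1999: Jan 23 1999.

Jan 23 1999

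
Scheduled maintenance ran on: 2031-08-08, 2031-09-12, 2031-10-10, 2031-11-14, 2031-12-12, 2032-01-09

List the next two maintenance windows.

All dates are Fridays, 35, 28, 35, 28, 28 days apart.
Specifically, the 2nd Friday of each month.
February 2032 — 2nd Friday is 2032-02-13.
2nd Friday of March 2032: 2032-03-12.

2032-02-13, 2032-03-12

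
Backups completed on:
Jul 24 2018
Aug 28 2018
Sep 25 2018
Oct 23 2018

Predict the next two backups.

Nov 27 2018, Dec 25 2018

Gaps: 35, 28, 28 days — a mix of 28 and 35. Every date is a Tuesday.
Each is the 4th Tuesday of its month.
November 2018 — 4th Tuesday is Nov 27 2018.
4th Tuesday of December 2018: Dec 25 2018.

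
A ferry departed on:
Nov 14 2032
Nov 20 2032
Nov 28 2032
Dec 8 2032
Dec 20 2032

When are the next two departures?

Jan 3 2033, Jan 19 2033

Intervals are 6, 8, 10, 12 days — an arithmetic progression with common difference 2.
Next gap: 14 days. Dec 20 2032 + 14 days = Jan 3 2033.
Next gap: 16 days. Jan 3 2033 + 16 days = Jan 19 2033.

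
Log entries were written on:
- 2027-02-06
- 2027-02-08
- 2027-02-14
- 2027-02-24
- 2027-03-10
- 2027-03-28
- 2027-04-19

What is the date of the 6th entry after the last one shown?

The spacing grows by 4 each time: 2, 6, 10, 14, 18, 22 days.
Next gap: 26 days. 2027-04-19 + 26 days = 2027-05-15.
Next gap: 30 days. 2027-05-15 + 30 days = 2027-06-14.
Next gap: 34 days. 2027-06-14 + 34 days = 2027-07-18.
Next gap: 38 days. 2027-07-18 + 38 days = 2027-08-25.
Next gap: 42 days. 2027-08-25 + 42 days = 2027-10-06.
Next gap: 46 days. 2027-10-06 + 46 days = 2027-11-21.

2027-11-21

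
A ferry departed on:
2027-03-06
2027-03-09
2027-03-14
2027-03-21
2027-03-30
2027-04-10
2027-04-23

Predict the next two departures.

Gaps: 3, 5, 7, 9, 11, 13 days — each gap is 2 larger than the previous one.
Next gap: 15 days. 2027-04-23 + 15 days = 2027-05-08.
Next gap: 17 days. 2027-05-08 + 17 days = 2027-05-25.

2027-05-08, 2027-05-25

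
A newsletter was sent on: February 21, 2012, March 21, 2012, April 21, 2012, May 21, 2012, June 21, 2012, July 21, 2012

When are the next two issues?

August 21, 2012; September 21, 2012

Each date is the 21st; the gaps (29, 31, 30, 31, 30) track the month lengths.
The rule is the 21st of each month.
August 2012: August 21, 2012.
September 2012: September 21, 2012.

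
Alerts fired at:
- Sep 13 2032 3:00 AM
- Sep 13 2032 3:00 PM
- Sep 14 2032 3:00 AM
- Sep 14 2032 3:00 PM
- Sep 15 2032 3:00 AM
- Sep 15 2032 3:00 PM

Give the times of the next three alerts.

Sep 16 2032 3:00 AM, Sep 16 2032 3:00 PM, Sep 17 2032 3:00 AM

Spacing: 12, 12, 12, 12, 12 h — constant 12 h.
Sep 15 2032 3:00 PM + 12 h = Sep 16 2032 3:00 AM.
Sep 16 2032 3:00 AM + 12 h = Sep 16 2032 3:00 PM.
Sep 16 2032 3:00 PM + 12 h = Sep 17 2032 3:00 AM.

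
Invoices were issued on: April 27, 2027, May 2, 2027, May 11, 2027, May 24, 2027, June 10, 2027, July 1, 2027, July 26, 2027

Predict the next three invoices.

August 24, 2027; September 26, 2027; November 2, 2027

Intervals are 5, 9, 13, 17, 21, 25 days — an arithmetic progression with common difference 4.
Next gap: 29 days. July 26, 2027 + 29 days = August 24, 2027.
Next gap: 33 days. August 24, 2027 + 33 days = September 26, 2027.
Next gap: 37 days. September 26, 2027 + 37 days = November 2, 2027.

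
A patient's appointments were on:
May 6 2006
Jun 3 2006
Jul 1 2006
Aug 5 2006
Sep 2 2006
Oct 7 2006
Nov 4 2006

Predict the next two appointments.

Dec 2 2006, Jan 6 2007

Gaps: 28, 28, 35, 28, 35, 28 days — a mix of 28 and 35. Every date is a Saturday.
Each is the 1st Saturday of its month.
December 2006 — 1st Saturday is Dec 2 2006.
January 2007 — 1st Saturday is Jan 6 2007.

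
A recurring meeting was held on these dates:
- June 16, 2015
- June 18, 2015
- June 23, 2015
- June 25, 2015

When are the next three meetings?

Every event lands on a Tuesday or Thursday (gaps cycle 2, 5, 2).
So the schedule is: every Tuesday and Thursday.
Next Tuesday: June 30, 2015.
The following Thursday is July 2, 2015.
The following Tuesday is July 7, 2015.

June 30, 2015; July 2, 2015; July 7, 2015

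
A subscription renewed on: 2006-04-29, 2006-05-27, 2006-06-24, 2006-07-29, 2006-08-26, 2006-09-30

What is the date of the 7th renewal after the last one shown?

All Saturdays; the gaps (28, 28, 35, 28, 35) vary with month length.
This is the last Saturday of each month.
Last Saturday of October 2006: 2006-10-28.
November 2006 ends with Saturday 2006-11-25.
Last Saturday of December 2006: 2006-12-30.
January 2007 ends with Saturday 2007-01-27.
February 2007 ends with Saturday 2007-02-24.
Last Saturday of March 2007: 2007-03-31.
Last Saturday of April 2007: 2007-04-28.

2007-04-28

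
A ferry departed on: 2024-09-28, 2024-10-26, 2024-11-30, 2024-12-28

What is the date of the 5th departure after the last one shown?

2025-05-31

Every date is a Saturday; gaps 28, 35, 28 days.
Each is the last Saturday of its month (at least one falls on the 29th or later, ruling out '4th Saturday').
Last Saturday of January 2025: 2025-01-25.
Last Saturday of February 2025: 2025-02-22.
March 2025 ends with Saturday 2025-03-29.
Last Saturday of April 2025: 2025-04-26.
May 2025 ends with Saturday 2025-05-31.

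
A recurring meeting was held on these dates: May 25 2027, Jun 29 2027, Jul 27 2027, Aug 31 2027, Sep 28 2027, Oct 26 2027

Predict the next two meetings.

Nov 30 2027, Dec 28 2027

Every date is a Tuesday; gaps 35, 28, 35, 28, 28 days.
Each is the last Tuesday of its month (at least one falls on the 29th or later, ruling out '4th Tuesday').
Last Tuesday of November 2027: Nov 30 2027.
Last Tuesday of December 2027: Dec 28 2027.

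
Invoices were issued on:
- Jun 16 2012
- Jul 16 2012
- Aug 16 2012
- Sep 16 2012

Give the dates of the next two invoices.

The day-of-month is always 16 (30, 31, 31 days between events).
So this recurs on the 16th of each month.
October 2012: Oct 16 2012.
November 2012: Nov 16 2012.

Oct 16 2012, Nov 16 2012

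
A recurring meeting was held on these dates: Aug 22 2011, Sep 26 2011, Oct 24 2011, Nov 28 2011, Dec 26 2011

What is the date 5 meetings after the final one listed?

May 28 2012

All dates are Mondays, 35, 28, 35, 28 days apart.
Specifically, the 4th Monday of each month.
January 2012 — 4th Monday is Jan 23 2012.
February 2012 — 4th Monday is Feb 27 2012.
March 2012 — 4th Monday is Mar 26 2012.
April 2012 — 4th Monday is Apr 23 2012.
4th Monday of May 2012: May 28 2012.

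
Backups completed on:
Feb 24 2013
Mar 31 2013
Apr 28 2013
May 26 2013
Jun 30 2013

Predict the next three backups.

These are Sundays with 35, 28, 28, 35-day gaps.
Each is the final Sunday of its month — Mar 31 2013 is past the 28th, so '4th Sunday' doesn't fit.
July 2013 ends with Sunday Jul 28 2013.
Last Sunday of August 2013: Aug 25 2013.
September 2013 ends with Sunday Sep 29 2013.

Jul 28 2013, Aug 25 2013, Sep 29 2013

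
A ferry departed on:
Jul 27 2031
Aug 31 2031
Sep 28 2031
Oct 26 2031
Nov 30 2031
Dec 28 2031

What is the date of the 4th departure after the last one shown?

These are Sundays with 35, 28, 28, 35, 28-day gaps.
Each is the final Sunday of its month — Aug 31 2031 is past the 28th, so '4th Sunday' doesn't fit.
Last Sunday of January 2032: Jan 25 2032.
February 2032 ends with Sunday Feb 29 2032.
Last Sunday of March 2032: Mar 28 2032.
Last Sunday of April 2032: Apr 25 2032.

Apr 25 2032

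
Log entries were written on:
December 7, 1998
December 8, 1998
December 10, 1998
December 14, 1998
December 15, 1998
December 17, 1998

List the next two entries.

Every event lands on a Monday or Tuesday or Thursday (gaps cycle 1, 2, 4, 1, 2).
So the schedule is: every Monday, Tuesday and Thursday.
The following Monday is December 21, 1998.
Next Tuesday: December 22, 1998.

December 21, 1998; December 22, 1998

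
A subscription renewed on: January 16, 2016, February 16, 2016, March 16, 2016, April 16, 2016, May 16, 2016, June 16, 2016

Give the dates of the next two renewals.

July 16, 2016; August 16, 2016

The day-of-month is always 16 (31, 29, 31, 30, 31 days between events).
So this recurs on the 16th of each month.
Next: July 2016 → July 16, 2016.
August 2016: August 16, 2016.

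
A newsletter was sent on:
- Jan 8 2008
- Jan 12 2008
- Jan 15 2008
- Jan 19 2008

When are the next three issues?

Jan 22 2008, Jan 26 2008, Jan 29 2008

Every event lands on a Tuesday or Saturday (gaps cycle 4, 3, 4).
So the schedule is: every Tuesday and Saturday.
Next Tuesday: Jan 22 2008.
The following Saturday is Jan 26 2008.
Next Tuesday: Jan 29 2008.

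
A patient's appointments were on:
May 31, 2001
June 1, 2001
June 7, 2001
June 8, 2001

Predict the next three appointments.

Gaps: 1, 6, 1 days — not constant, but cyclic with period 2.
The events fall on every Thursday and Friday.
The following Thursday is June 14, 2001.
Next Friday: June 15, 2001.
Next Thursday: June 21, 2001.

June 14, 2001; June 15, 2001; June 21, 2001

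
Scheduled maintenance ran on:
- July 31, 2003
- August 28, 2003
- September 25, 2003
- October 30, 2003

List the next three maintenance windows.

These are Thursdays with 28, 28, 35-day gaps.
Each is the final Thursday of its month — July 31, 2003 is past the 28th, so '4th Thursday' doesn't fit.
Last Thursday of November 2003: November 27, 2003.
December 2003 ends with Thursday December 25, 2003.
January 2004 ends with Thursday January 29, 2004.

November 27, 2003; December 25, 2003; January 29, 2004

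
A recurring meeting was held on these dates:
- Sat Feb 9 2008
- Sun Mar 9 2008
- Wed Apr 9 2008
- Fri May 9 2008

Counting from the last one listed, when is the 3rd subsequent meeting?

Each date is the 9th; the gaps (29, 31, 30) track the month lengths.
The rule is the 9th of each month.
Next: June 2008 → Mon Jun 9 2008.
July 2008: Wed Jul 9 2008.
Next: August 2008 → Sat Aug 9 2008.

Sat Aug 9 2008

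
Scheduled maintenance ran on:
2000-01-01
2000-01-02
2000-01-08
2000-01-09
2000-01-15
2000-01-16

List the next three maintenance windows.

2000-01-22, 2000-01-23, 2000-01-29

The gap pattern 1, 6, 1, 6, 1 repeats every 2 events.
These are the Saturdays and Sundays of each week.
The following Saturday is 2000-01-22.
The following Sunday is 2000-01-23.
Next Saturday: 2000-01-29.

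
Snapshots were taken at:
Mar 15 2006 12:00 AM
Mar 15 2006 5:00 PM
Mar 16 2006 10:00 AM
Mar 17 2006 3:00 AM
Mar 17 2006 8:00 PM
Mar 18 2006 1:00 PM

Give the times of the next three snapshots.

Mar 19 2006 6:00 AM, Mar 19 2006 11:00 PM, Mar 20 2006 4:00 PM

Gaps: 17, 17, 17, 17, 17 hours — each event is 17 hours after the previous one.
Mar 18 2006 1:00 PM + 17 h = Mar 19 2006 6:00 AM.
Mar 19 2006 6:00 AM + 17 h = Mar 19 2006 11:00 PM.
Mar 19 2006 11:00 PM + 17 h = Mar 20 2006 4:00 PM.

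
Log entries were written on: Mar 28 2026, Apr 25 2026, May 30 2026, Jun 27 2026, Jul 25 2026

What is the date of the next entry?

These are Saturdays with 28, 35, 28, 28-day gaps.
Each is the final Saturday of its month — May 30 2026 is past the 28th, so '4th Saturday' doesn't fit.
August 2026 ends with Saturday Aug 29 2026.

Aug 29 2026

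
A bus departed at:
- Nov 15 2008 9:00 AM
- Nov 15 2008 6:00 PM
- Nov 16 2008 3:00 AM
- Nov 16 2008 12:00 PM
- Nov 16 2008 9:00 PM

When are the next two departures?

Nov 17 2008 6:00 AM, Nov 17 2008 3:00 PM

Gaps: 9, 9, 9, 9 hours — each event is 9 hours after the previous one.
Nov 16 2008 9:00 PM + 9 h = Nov 17 2008 6:00 AM.
Nov 17 2008 6:00 AM + 9 h = Nov 17 2008 3:00 PM.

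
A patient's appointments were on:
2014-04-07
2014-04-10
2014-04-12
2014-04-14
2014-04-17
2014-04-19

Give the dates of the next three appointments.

2014-04-21, 2014-04-24, 2014-04-26

Gaps: 3, 2, 2, 3, 2 days — not constant, but cyclic with period 3.
The events fall on every Monday, Thursday and Saturday.
Next Monday: 2014-04-21.
Next Thursday: 2014-04-24.
Next Saturday: 2014-04-26.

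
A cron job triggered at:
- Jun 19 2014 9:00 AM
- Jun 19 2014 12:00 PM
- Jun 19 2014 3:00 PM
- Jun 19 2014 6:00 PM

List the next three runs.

Spacing: 3, 3, 3 h — constant 3 h.
Jun 19 2014 6:00 PM + 3 h = Jun 19 2014 9:00 PM.
Jun 19 2014 9:00 PM + 3 h = Jun 20 2014 12:00 AM.
Jun 20 2014 12:00 AM + 3 h = Jun 20 2014 3:00 AM.

Jun 19 2014 9:00 PM, Jun 20 2014 12:00 AM, Jun 20 2014 3:00 AM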